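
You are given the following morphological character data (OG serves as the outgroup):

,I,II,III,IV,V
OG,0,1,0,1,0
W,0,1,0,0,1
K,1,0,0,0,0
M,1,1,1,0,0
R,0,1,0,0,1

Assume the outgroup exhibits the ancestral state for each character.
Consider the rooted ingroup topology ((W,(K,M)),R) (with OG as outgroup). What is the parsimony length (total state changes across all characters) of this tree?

Map each character onto ((W,(K,M)),R) (rooted by OG) and count the minimum state changes it requires (Fitch parsimony):
I: 1; II: 1; III: 1; IV: 1; V: 2.
Total tree length = 6.

6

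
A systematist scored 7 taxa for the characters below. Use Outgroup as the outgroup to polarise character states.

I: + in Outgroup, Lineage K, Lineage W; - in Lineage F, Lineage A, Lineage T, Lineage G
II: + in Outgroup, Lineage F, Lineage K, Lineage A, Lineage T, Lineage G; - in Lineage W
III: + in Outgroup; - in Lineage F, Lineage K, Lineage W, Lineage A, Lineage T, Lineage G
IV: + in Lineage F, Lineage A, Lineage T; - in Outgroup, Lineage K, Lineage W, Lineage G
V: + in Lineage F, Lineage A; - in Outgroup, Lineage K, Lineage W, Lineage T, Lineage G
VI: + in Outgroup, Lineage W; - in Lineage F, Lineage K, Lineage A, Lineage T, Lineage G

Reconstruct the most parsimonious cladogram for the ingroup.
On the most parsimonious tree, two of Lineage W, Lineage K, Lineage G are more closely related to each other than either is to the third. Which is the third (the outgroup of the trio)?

Character polarity is set by the outgroup: the derived state is whichever differs from the outgroup's state, so for I, II, III, VI the derived state is '-', and for the remaining characters it is '+'.
Only Lineage A, Lineage F, Lineage G, and Lineage T show the derived state '-' for I, supporting them as a clade.
II (derived state '-') is unique to Lineage W (autapomorphy; uninformative for grouping).
III (derived state '-') is shared by all ingroup taxa — unites the whole ingroup.
IV: derived state '+' in Lineage A, Lineage F, and Lineage T only — synapomorphy for {Lineage A, Lineage F, Lineage T}.
V (derived state '+') is shared by Lineage A and Lineage F — a synapomorphy uniting that clade.
VI (derived state '-') is shared by Lineage A, Lineage F, Lineage G, Lineage K, and Lineage T — a synapomorphy uniting that clade.
Most parsimonious ingroup topology: (((((Lineage F,Lineage A),Lineage T),Lineage G),Lineage K),Lineage W).
Lineage G and Lineage K share a more recent common ancestor with each other than either does with Lineage W, so Lineage W is the least closely related of the three.

Lineage W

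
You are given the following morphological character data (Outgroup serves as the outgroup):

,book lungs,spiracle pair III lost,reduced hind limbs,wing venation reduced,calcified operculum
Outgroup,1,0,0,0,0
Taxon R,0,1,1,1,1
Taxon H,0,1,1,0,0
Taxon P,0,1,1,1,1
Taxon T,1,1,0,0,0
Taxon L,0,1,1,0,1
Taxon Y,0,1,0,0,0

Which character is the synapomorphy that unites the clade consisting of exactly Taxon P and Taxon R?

Character polarity is set by the outgroup: the derived state is whichever differs from the outgroup's state, so for book lungs the derived state is '0', and for the remaining characters it is '1'.
Only Taxon H, Taxon L, Taxon P, Taxon R, and Taxon Y show the derived state '0' for book lungs, supporting them as a clade.
spiracle pair III lost (derived state '1') is shared by all ingroup taxa — unites the whole ingroup.
Only Taxon H, Taxon L, Taxon P, and Taxon R show the derived state '1' for reduced hind limbs, supporting them as a clade.
wing venation reduced: derived state '1' in Taxon P and Taxon R only — synapomorphy for {Taxon P, Taxon R}.
calcified operculum (derived state '1') is shared by Taxon L, Taxon P, and Taxon R — a synapomorphy uniting that clade.
Most parsimonious ingroup topology: (((((Taxon R,Taxon P),Taxon L),Taxon H),Taxon Y),Taxon T).
The clade {Taxon P, Taxon R} is supported by wing venation reduced: its derived state '1' occurs in exactly those taxa and in no other taxon (including the outgroup).

wing venation reduced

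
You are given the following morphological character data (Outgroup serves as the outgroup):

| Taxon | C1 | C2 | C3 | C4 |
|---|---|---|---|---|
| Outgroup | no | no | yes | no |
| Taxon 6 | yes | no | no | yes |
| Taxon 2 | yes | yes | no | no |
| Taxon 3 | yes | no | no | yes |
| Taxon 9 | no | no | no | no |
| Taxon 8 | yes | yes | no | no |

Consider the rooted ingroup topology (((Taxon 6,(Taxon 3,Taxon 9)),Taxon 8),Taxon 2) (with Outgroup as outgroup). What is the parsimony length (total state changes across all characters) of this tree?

Map each character onto (((Taxon 6,(Taxon 3,Taxon 9)),Taxon 8),Taxon 2) (rooted by Outgroup) and count the minimum state changes it requires (Fitch parsimony):
C1: 2; C2: 2; C3: 1; C4: 2.
Total tree length = 7.

7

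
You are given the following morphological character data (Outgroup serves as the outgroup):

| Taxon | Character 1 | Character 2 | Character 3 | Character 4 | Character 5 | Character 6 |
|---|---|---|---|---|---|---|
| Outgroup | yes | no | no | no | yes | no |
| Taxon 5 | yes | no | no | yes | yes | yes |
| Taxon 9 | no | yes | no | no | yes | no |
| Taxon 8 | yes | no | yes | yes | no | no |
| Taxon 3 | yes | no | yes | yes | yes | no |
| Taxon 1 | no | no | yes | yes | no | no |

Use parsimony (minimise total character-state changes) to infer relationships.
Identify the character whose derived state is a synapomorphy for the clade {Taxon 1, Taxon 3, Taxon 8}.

Character polarity is set by the outgroup: the derived state is whichever differs from the outgroup's state, so for Character 1, Character 5 the derived state is 'no', and for the remaining characters it is 'yes'.
Character 1 groups Taxon 1 and Taxon 9, which is incompatible with the clades supported by the remaining characters; treating it as convergent (homoplasy) costs fewer steps than any alternative tree.
Character 2 (derived state 'yes') is unique to Taxon 9 (autapomorphy; uninformative for grouping).
Only Taxon 1, Taxon 3, and Taxon 8 show the derived state 'yes' for Character 3, supporting them as a clade.
Character 4 (derived state 'yes') is shared by Taxon 1, Taxon 3, Taxon 5, and Taxon 8 — a synapomorphy uniting that clade.
Character 5: derived state 'no' in Taxon 1 and Taxon 8 only — synapomorphy for {Taxon 1, Taxon 8}.
Character 6: derived state 'yes' in Taxon 5 only — an autapomorphy, so it tells us nothing about relationships among taxa.
Most parsimonious ingroup topology: ((Taxon 5,((Taxon 8,Taxon 1),Taxon 3)),Taxon 9).
The clade {Taxon 1, Taxon 3, Taxon 8} is supported by Character 3: its derived state 'yes' occurs in exactly those taxa and in no other taxon (including the outgroup).

Character 3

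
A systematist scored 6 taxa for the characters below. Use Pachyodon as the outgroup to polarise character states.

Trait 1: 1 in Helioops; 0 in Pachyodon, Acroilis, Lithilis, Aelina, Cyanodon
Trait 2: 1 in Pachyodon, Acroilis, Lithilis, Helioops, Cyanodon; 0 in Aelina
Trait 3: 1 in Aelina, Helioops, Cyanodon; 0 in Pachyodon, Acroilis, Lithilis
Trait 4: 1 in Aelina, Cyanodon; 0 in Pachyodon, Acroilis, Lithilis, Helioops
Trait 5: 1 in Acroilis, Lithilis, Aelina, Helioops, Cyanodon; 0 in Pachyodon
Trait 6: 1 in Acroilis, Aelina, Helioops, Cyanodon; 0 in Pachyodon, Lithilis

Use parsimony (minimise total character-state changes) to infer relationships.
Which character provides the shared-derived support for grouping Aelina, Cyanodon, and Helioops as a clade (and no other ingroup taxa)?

Character polarity is set by the outgroup: the derived state is whichever differs from the outgroup's state, so for Trait 2 the derived state is '0', and for the remaining characters it is '1'.
Trait 1 (derived state '1') is unique to Helioops (autapomorphy; uninformative for grouping).
Trait 2: derived state '0' in Aelina only — an autapomorphy, so it tells us nothing about relationships among taxa.
Only Aelina, Cyanodon, and Helioops show the derived state '1' for Trait 3, supporting them as a clade.
Trait 4 (derived state '1') is shared by Aelina and Cyanodon — a synapomorphy uniting that clade.
Trait 5 (derived state '1') is shared by all ingroup taxa — unites the whole ingroup.
Trait 6 (derived state '1') is shared by Acroilis, Aelina, Cyanodon, and Helioops — a synapomorphy uniting that clade.
Most parsimonious ingroup topology: ((Acroilis,((Aelina,Cyanodon),Helioops)),Lithilis).
The clade {Aelina, Cyanodon, Helioops} is supported by Trait 3: its derived state '1' occurs in exactly those taxa and in no other taxon (including the outgroup).

Trait 3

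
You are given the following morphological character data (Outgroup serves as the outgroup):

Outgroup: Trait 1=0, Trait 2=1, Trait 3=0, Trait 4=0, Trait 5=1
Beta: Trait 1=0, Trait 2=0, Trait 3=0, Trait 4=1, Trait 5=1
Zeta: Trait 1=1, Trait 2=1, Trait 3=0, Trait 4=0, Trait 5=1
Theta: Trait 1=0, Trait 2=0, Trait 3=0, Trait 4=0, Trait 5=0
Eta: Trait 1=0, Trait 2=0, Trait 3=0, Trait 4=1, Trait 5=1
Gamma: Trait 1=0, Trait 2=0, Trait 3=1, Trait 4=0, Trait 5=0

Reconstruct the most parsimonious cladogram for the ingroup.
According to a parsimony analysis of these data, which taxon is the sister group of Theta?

Character polarity is set by the outgroup: the derived state is whichever differs from the outgroup's state, so for Trait 2, Trait 5 the derived state is '0', and for the remaining characters it is '1'.
Trait 1 (derived state '1') is unique to Zeta (autapomorphy; uninformative for grouping).
Trait 2 (derived state '0') is shared by Beta, Eta, Gamma, and Theta — a synapomorphy uniting that clade.
Trait 3: derived state '1' in Gamma only — an autapomorphy, so it tells us nothing about relationships among taxa.
Trait 4 (derived state '1') is shared by Beta and Eta — a synapomorphy uniting that clade.
Only Gamma and Theta show the derived state '0' for Trait 5, supporting them as a clade.
Most parsimonious ingroup topology: (((Beta,Eta),(Theta,Gamma)),Zeta).
Theta and Gamma form a cherry on this tree, so they are sister taxa.

Gamma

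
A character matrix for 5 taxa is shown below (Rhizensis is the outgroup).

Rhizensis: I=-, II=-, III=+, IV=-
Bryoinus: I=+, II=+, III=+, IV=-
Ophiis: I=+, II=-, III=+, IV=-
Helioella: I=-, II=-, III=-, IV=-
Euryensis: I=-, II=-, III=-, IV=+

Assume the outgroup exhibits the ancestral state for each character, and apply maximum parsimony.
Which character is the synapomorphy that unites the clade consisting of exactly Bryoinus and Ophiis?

Character polarity is set by the outgroup: the derived state is whichever differs from the outgroup's state, so for III the derived state is '-', and for the remaining characters it is '+'.
Only Bryoinus and Ophiis show the derived state '+' for I, supporting them as a clade.
II (derived state '+') is unique to Bryoinus (autapomorphy; uninformative for grouping).
Only Euryensis and Helioella show the derived state '-' for III, supporting them as a clade.
IV: derived state '+' in Euryensis only — an autapomorphy, so it tells us nothing about relationships among taxa.
Most parsimonious ingroup topology: ((Bryoinus,Ophiis),(Helioella,Euryensis)).
The clade {Bryoinus, Ophiis} is supported by I: its derived state '+' occurs in exactly those taxa and in no other taxon (including the outgroup).

I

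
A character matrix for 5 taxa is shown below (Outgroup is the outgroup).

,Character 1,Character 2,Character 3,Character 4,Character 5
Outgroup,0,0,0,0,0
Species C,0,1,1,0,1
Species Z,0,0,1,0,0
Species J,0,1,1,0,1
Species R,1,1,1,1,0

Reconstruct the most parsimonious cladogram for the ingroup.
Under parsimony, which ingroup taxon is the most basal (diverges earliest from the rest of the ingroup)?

The outgroup has state '0' for every character, so '1' is the derived state throughout.
Character 1 (derived state '1') is unique to Species R (autapomorphy; uninformative for grouping).
Only Species C, Species J, and Species R show the derived state '1' for Character 2, supporting them as a clade.
Character 3 (derived state '1') is shared by all ingroup taxa — unites the whole ingroup.
Character 4: derived state '1' in Species R only — an autapomorphy, so it tells us nothing about relationships among taxa.
Character 5 (derived state '1') is shared by Species C and Species J — a synapomorphy uniting that clade.
Most parsimonious ingroup topology: (((Species C,Species J),Species R),Species Z).
Species Z is sister to the clade containing all other ingroup taxa, so it is the earliest-diverging (most basal) ingroup lineage.

Species Z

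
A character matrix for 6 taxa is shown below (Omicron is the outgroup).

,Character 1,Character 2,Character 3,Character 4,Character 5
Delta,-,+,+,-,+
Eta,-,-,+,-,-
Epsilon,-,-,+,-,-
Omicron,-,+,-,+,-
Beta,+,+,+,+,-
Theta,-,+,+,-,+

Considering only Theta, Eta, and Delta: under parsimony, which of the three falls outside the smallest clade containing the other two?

Character polarity is set by the outgroup: the derived state is whichever differs from the outgroup's state, so for Character 2, Character 4 the derived state is '-', and for the remaining characters it is '+'.
Character 1 (derived state '+') is unique to Beta (autapomorphy; uninformative for grouping).
Character 2: derived state '-' in Epsilon and Eta only — synapomorphy for {Epsilon, Eta}.
Character 3 (derived state '+') is shared by all ingroup taxa — unites the whole ingroup.
Character 4: derived state '-' in Delta, Epsilon, Eta, and Theta only — synapomorphy for {Delta, Epsilon, Eta, Theta}.
Character 5 (derived state '+') is shared by Delta and Theta — a synapomorphy uniting that clade.
Most parsimonious ingroup topology: (Beta,((Theta,Delta),(Eta,Epsilon))).
Theta and Delta share a more recent common ancestor with each other than either does with Eta, so Eta is the least closely related of the three.

Eta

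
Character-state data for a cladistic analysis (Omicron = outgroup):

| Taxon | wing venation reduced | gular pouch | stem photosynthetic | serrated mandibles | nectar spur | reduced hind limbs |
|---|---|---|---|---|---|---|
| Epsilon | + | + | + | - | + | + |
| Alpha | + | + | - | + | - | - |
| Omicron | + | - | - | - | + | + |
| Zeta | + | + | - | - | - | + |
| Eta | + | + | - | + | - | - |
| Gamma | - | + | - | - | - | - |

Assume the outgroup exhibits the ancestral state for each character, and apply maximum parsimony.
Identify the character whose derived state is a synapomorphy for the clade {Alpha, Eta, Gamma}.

Character polarity is set by the outgroup: the derived state is whichever differs from the outgroup's state, so for wing venation reduced, nectar spur, reduced hind limbs the derived state is '-', and for the remaining characters it is '+'.
wing venation reduced (derived state '-') is unique to Gamma (autapomorphy; uninformative for grouping).
All ingroup taxa share the derived state '+' for gular pouch; it defines the ingroup but does not resolve relationships within it.
stem photosynthetic: derived state '+' in Epsilon only — an autapomorphy, so it tells us nothing about relationships among taxa.
serrated mandibles: derived state '+' in Alpha and Eta only — synapomorphy for {Alpha, Eta}.
Only Alpha, Eta, Gamma, and Zeta show the derived state '-' for nectar spur, supporting them as a clade.
reduced hind limbs (derived state '-') is shared by Alpha, Eta, and Gamma — a synapomorphy uniting that clade.
Most parsimonious ingroup topology: ((((Alpha,Eta),Gamma),Zeta),Epsilon).
The clade {Alpha, Eta, Gamma} is supported by reduced hind limbs: its derived state '-' occurs in exactly those taxa and in no other taxon (including the outgroup).

reduced hind limbs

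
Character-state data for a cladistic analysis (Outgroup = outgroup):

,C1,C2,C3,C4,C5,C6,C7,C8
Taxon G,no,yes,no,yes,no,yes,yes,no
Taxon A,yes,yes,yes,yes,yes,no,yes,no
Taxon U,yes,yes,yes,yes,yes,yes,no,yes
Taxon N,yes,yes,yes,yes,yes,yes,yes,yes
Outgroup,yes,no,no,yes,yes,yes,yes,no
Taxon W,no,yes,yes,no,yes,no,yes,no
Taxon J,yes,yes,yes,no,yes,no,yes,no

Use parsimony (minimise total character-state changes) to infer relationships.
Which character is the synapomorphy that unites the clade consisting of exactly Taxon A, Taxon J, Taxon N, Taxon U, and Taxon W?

C3

Character polarity is set by the outgroup: the derived state is whichever differs from the outgroup's state, so for C1, C4, C5, C6, C7 the derived state is 'no', and for the remaining characters it is 'yes'.
C1 groups Taxon G and Taxon W, which is incompatible with the clades supported by the remaining characters; treating it as convergent (homoplasy) costs fewer steps than any alternative tree.
C2 (derived state 'yes') is shared by all ingroup taxa — unites the whole ingroup.
C3: derived state 'yes' in Taxon A, Taxon J, Taxon N, Taxon U, and Taxon W only — synapomorphy for {Taxon A, Taxon J, Taxon N, Taxon U, Taxon W}.
C4 (derived state 'no') is shared by Taxon J and Taxon W — a synapomorphy uniting that clade.
C5: derived state 'no' in Taxon G only — an autapomorphy, so it tells us nothing about relationships among taxa.
Only Taxon A, Taxon J, and Taxon W show the derived state 'no' for C6, supporting them as a clade.
C7: derived state 'no' in Taxon U only — an autapomorphy, so it tells us nothing about relationships among taxa.
C8 (derived state 'yes') is shared by Taxon N and Taxon U — a synapomorphy uniting that clade.
Most parsimonious ingroup topology: (Taxon G,(((Taxon W,Taxon J),Taxon A),(Taxon N,Taxon U))).
The clade {Taxon A, Taxon J, Taxon N, Taxon U, Taxon W} is supported by C3: its derived state 'yes' occurs in exactly those taxa and in no other taxon (including the outgroup).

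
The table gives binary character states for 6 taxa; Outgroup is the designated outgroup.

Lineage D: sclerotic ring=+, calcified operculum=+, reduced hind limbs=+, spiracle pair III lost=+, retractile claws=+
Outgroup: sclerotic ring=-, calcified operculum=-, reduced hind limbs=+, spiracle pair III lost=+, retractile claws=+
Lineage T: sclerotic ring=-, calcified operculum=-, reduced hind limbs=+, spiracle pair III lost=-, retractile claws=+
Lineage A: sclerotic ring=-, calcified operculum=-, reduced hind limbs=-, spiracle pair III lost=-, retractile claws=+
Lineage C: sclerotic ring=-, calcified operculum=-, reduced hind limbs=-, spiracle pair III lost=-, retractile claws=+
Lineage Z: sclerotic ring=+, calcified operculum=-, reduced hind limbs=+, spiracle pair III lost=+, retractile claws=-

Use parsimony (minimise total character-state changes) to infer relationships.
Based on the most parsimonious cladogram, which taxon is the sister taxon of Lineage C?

Character polarity is set by the outgroup: the derived state is whichever differs from the outgroup's state, so for reduced hind limbs, spiracle pair III lost, retractile claws the derived state is '-', and for the remaining characters it is '+'.
sclerotic ring: derived state '+' in Lineage D and Lineage Z only — synapomorphy for {Lineage D, Lineage Z}.
calcified operculum (derived state '+') is unique to Lineage D (autapomorphy; uninformative for grouping).
reduced hind limbs (derived state '-') is shared by Lineage A and Lineage C — a synapomorphy uniting that clade.
Only Lineage A, Lineage C, and Lineage T show the derived state '-' for spiracle pair III lost, supporting them as a clade.
retractile claws: derived state '-' in Lineage Z only — an autapomorphy, so it tells us nothing about relationships among taxa.
Most parsimonious ingroup topology: ((Lineage Z,Lineage D),(Lineage T,(Lineage C,Lineage A))).
Lineage C and Lineage A form a cherry on this tree, so they are sister taxa.

Lineage A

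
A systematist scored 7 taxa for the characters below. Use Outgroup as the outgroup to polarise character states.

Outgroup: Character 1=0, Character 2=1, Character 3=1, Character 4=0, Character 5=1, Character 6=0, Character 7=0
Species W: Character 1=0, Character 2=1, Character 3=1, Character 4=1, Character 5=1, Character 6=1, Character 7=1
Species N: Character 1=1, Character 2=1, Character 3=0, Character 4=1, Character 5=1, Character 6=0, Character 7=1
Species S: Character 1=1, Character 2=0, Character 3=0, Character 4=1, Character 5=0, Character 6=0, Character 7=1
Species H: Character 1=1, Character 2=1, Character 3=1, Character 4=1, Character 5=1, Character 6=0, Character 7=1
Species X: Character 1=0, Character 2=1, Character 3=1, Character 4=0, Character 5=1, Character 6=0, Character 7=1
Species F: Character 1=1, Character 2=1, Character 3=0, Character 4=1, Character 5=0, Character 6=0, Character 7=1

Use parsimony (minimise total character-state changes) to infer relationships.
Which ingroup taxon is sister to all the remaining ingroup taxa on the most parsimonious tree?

Character polarity is set by the outgroup: the derived state is whichever differs from the outgroup's state, so for Character 2, Character 3, Character 5 the derived state is '0', and for the remaining characters it is '1'.
Only Species F, Species H, Species N, and Species S show the derived state '1' for Character 1, supporting them as a clade.
Character 2: derived state '0' in Species S only — an autapomorphy, so it tells us nothing about relationships among taxa.
Character 3: derived state '0' in Species F, Species N, and Species S only — synapomorphy for {Species F, Species N, Species S}.
Only Species F, Species H, Species N, Species S, and Species W show the derived state '1' for Character 4, supporting them as a clade.
Only Species F and Species S show the derived state '0' for Character 5, supporting them as a clade.
Character 6 (derived state '1') is unique to Species W (autapomorphy; uninformative for grouping).
Character 7 (derived state '1') is shared by all ingroup taxa — unites the whole ingroup.
Most parsimonious ingroup topology: ((Species W,((Species N,(Species S,Species F)),Species H)),Species X).
Species X is sister to the clade containing all other ingroup taxa, so it is the earliest-diverging (most basal) ingroup lineage.

Species X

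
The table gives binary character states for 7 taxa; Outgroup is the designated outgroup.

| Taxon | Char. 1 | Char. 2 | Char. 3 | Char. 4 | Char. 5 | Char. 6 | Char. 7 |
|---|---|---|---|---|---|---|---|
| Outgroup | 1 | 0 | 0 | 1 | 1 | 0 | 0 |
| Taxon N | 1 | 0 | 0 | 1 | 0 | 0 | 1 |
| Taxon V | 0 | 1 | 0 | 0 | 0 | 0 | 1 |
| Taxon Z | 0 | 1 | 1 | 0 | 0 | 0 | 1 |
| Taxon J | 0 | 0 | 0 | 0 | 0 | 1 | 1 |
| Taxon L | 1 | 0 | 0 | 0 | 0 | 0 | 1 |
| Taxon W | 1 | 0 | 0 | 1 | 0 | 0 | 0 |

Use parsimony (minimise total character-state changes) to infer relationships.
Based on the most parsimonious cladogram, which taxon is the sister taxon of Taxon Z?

Character polarity is set by the outgroup: the derived state is whichever differs from the outgroup's state, so for Char. 1, Char. 4, Char. 5 the derived state is '0', and for the remaining characters it is '1'.
Char. 1 (derived state '0') is shared by Taxon J, Taxon V, and Taxon Z — a synapomorphy uniting that clade.
Char. 2 (derived state '1') is shared by Taxon V and Taxon Z — a synapomorphy uniting that clade.
Char. 3: derived state '1' in Taxon Z only — an autapomorphy, so it tells us nothing about relationships among taxa.
Only Taxon J, Taxon L, Taxon V, and Taxon Z show the derived state '0' for Char. 4, supporting them as a clade.
All ingroup taxa share the derived state '0' for Char. 5; it defines the ingroup but does not resolve relationships within it.
Char. 6 (derived state '1') is unique to Taxon J (autapomorphy; uninformative for grouping).
Char. 7: derived state '1' in Taxon J, Taxon L, Taxon N, Taxon V, and Taxon Z only — synapomorphy for {Taxon J, Taxon L, Taxon N, Taxon V, Taxon Z}.
Most parsimonious ingroup topology: ((Taxon N,(((Taxon V,Taxon Z),Taxon J),Taxon L)),Taxon W).
Taxon Z and Taxon V form a cherry on this tree, so they are sister taxa.

Taxon V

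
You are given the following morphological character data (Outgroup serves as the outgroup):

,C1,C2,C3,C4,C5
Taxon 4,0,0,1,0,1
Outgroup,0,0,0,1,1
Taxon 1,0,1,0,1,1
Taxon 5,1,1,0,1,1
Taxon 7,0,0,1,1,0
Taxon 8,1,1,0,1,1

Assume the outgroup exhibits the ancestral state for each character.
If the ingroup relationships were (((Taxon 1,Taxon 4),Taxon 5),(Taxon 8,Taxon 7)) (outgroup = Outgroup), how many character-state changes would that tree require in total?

Map each character onto (((Taxon 1,Taxon 4),Taxon 5),(Taxon 8,Taxon 7)) (rooted by Outgroup) and count the minimum state changes it requires (Fitch parsimony):
C1: 2; C2: 3; C3: 2; C4: 1; C5: 1.
Total tree length = 9.

9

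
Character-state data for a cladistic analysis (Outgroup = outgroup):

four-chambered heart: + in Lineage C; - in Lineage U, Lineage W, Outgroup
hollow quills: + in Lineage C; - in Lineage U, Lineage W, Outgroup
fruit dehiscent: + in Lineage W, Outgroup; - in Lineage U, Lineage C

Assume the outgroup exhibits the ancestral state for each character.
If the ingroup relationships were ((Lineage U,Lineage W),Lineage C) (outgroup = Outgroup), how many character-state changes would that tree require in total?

Map each character onto ((Lineage U,Lineage W),Lineage C) (rooted by Outgroup) and count the minimum state changes it requires (Fitch parsimony):
four-chambered heart: 1; hollow quills: 1; fruit dehiscent: 2.
Total tree length = 4.

4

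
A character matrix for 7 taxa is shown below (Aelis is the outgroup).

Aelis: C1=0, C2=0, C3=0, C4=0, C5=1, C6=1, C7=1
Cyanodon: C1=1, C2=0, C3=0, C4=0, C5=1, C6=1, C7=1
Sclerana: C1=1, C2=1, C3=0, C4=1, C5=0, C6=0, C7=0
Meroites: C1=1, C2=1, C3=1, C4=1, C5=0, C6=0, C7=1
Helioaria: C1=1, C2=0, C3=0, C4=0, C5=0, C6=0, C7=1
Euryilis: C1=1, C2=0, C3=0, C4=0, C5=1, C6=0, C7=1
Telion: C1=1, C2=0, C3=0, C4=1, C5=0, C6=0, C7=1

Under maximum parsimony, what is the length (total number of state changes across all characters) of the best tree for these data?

7

Character polarity is set by the outgroup: the derived state is whichever differs from the outgroup's state, so for C5, C6, C7 the derived state is '0', and for the remaining characters it is '1'.
C1 (derived state '1') is shared by all ingroup taxa — unites the whole ingroup.
C2 (derived state '1') is shared by Meroites and Sclerana — a synapomorphy uniting that clade.
C3 (derived state '1') is unique to Meroites (autapomorphy; uninformative for grouping).
Only Meroites, Sclerana, and Telion show the derived state '1' for C4, supporting them as a clade.
C5 (derived state '0') is shared by Helioaria, Meroites, Sclerana, and Telion — a synapomorphy uniting that clade.
C6: derived state '0' in Euryilis, Helioaria, Meroites, Sclerana, and Telion only — synapomorphy for {Euryilis, Helioaria, Meroites, Sclerana, Telion}.
C7: derived state '0' in Sclerana only — an autapomorphy, so it tells us nothing about relationships among taxa.
Most parsimonious ingroup topology: (Cyanodon,((((Sclerana,Meroites),Telion),Helioaria),Euryilis)).
Changes per character on this tree: C1: 1; C2: 1; C3: 1; C4: 1; C5: 1; C6: 1; C7: 1.
Total = 7.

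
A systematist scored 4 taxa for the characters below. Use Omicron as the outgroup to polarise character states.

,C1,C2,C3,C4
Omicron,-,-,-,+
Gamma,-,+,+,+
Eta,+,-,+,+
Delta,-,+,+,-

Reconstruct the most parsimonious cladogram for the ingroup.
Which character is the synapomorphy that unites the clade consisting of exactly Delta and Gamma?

Character polarity is set by the outgroup: the derived state is whichever differs from the outgroup's state, so for C4 the derived state is '-', and for the remaining characters it is '+'.
C1 (derived state '+') is unique to Eta (autapomorphy; uninformative for grouping).
C2 (derived state '+') is shared by Delta and Gamma — a synapomorphy uniting that clade.
All ingroup taxa share the derived state '+' for C3; it defines the ingroup but does not resolve relationships within it.
C4: derived state '-' in Delta only — an autapomorphy, so it tells us nothing about relationships among taxa.
Most parsimonious ingroup topology: ((Gamma,Delta),Eta).
The clade {Delta, Gamma} is supported by C2: its derived state '+' occurs in exactly those taxa and in no other taxon (including the outgroup).

C2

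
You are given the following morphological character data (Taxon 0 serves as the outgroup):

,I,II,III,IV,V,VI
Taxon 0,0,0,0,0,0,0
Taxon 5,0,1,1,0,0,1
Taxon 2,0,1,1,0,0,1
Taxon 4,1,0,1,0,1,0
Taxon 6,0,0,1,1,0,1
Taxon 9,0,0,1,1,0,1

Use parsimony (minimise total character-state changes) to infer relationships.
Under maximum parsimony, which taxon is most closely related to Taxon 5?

The outgroup has state '0' for every character, so '1' is the derived state throughout.
I (derived state '1') is unique to Taxon 4 (autapomorphy; uninformative for grouping).
Only Taxon 2 and Taxon 5 show the derived state '1' for II, supporting them as a clade.
All ingroup taxa share the derived state '1' for III; it defines the ingroup but does not resolve relationships within it.
IV (derived state '1') is shared by Taxon 6 and Taxon 9 — a synapomorphy uniting that clade.
V: derived state '1' in Taxon 4 only — an autapomorphy, so it tells us nothing about relationships among taxa.
VI: derived state '1' in Taxon 2, Taxon 5, Taxon 6, and Taxon 9 only — synapomorphy for {Taxon 2, Taxon 5, Taxon 6, Taxon 9}.
Most parsimonious ingroup topology: (((Taxon 5,Taxon 2),(Taxon 6,Taxon 9)),Taxon 4).
Taxon 5 and Taxon 2 form a cherry on this tree, so they are sister taxa.

Taxon 2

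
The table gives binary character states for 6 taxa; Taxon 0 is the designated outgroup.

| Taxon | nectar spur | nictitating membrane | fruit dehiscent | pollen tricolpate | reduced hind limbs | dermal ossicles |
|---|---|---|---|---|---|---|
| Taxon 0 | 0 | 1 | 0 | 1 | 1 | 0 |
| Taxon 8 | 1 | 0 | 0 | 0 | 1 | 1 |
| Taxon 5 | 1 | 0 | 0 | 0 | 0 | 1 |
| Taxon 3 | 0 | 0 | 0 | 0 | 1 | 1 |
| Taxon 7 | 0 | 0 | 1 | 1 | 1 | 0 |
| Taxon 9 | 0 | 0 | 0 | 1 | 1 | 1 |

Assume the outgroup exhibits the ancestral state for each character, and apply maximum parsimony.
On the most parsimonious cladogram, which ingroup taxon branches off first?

Taxon 7

Character polarity is set by the outgroup: the derived state is whichever differs from the outgroup's state, so for nictitating membrane, pollen tricolpate, reduced hind limbs the derived state is '0', and for the remaining characters it is '1'.
nectar spur: derived state '1' in Taxon 5 and Taxon 8 only — synapomorphy for {Taxon 5, Taxon 8}.
nictitating membrane (derived state '0') is shared by all ingroup taxa — unites the whole ingroup.
fruit dehiscent (derived state '1') is unique to Taxon 7 (autapomorphy; uninformative for grouping).
pollen tricolpate: derived state '0' in Taxon 3, Taxon 5, and Taxon 8 only — synapomorphy for {Taxon 3, Taxon 5, Taxon 8}.
reduced hind limbs: derived state '0' in Taxon 5 only — an autapomorphy, so it tells us nothing about relationships among taxa.
dermal ossicles: derived state '1' in Taxon 3, Taxon 5, Taxon 8, and Taxon 9 only — synapomorphy for {Taxon 3, Taxon 5, Taxon 8, Taxon 9}.
Most parsimonious ingroup topology: ((((Taxon 8,Taxon 5),Taxon 3),Taxon 9),Taxon 7).
Taxon 7 is sister to the clade containing all other ingroup taxa, so it is the earliest-diverging (most basal) ingroup lineage.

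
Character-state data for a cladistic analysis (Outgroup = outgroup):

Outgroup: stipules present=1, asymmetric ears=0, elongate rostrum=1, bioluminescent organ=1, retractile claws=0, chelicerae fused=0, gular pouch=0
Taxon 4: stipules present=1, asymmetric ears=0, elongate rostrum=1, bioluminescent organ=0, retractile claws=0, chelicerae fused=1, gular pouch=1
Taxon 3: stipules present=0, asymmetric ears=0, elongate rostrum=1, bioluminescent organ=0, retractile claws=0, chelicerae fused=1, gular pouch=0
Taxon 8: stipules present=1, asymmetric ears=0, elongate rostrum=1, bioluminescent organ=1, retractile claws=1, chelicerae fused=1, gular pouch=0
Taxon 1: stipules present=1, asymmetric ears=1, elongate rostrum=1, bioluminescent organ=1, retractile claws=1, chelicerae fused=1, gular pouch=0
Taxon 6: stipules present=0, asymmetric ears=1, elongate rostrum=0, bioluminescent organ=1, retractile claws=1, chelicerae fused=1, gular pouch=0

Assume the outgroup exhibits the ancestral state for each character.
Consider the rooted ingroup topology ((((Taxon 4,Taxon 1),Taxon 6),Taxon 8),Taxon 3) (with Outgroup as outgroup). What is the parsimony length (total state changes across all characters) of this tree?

Map each character onto ((((Taxon 4,Taxon 1),Taxon 6),Taxon 8),Taxon 3) (rooted by Outgroup) and count the minimum state changes it requires (Fitch parsimony):
stipules present: 2; asymmetric ears: 2; elongate rostrum: 1; bioluminescent organ: 2; retractile claws: 2; chelicerae fused: 1; gular pouch: 1.
Total tree length = 11.

11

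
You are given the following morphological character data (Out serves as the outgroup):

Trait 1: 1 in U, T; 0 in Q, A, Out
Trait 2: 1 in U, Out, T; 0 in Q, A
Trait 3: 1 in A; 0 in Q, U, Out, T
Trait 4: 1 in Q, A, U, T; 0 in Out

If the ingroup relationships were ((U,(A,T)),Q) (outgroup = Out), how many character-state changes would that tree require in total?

Map each character onto ((U,(A,T)),Q) (rooted by Out) and count the minimum state changes it requires (Fitch parsimony):
Trait 1: 2; Trait 2: 2; Trait 3: 1; Trait 4: 1.
Total tree length = 6.

6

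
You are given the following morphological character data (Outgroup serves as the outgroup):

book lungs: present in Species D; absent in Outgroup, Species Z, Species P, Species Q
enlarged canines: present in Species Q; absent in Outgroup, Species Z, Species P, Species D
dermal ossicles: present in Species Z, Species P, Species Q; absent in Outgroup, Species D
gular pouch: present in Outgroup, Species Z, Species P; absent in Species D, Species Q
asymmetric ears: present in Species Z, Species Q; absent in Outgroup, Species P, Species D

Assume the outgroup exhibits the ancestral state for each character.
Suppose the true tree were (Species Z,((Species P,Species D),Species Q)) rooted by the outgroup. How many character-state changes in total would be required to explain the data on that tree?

Map each character onto (Species Z,((Species P,Species D),Species Q)) (rooted by Outgroup) and count the minimum state changes it requires (Fitch parsimony):
book lungs: 1; enlarged canines: 1; dermal ossicles: 2; gular pouch: 2; asymmetric ears: 2.
Total tree length = 8.

8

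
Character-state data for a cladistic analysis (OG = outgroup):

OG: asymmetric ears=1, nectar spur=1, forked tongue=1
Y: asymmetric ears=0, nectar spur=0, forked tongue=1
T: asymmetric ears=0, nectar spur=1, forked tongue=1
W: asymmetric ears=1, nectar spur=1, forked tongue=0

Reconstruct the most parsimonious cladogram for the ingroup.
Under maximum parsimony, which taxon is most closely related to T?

The outgroup has state '1' for every character, so '0' is the derived state throughout.
asymmetric ears: derived state '0' in T and Y only — synapomorphy for {T, Y}.
nectar spur (derived state '0') is unique to Y (autapomorphy; uninformative for grouping).
forked tongue: derived state '0' in W only — an autapomorphy, so it tells us nothing about relationships among taxa.
Most parsimonious ingroup topology: ((Y,T),W).
T and Y form a cherry on this tree, so they are sister taxa.

Y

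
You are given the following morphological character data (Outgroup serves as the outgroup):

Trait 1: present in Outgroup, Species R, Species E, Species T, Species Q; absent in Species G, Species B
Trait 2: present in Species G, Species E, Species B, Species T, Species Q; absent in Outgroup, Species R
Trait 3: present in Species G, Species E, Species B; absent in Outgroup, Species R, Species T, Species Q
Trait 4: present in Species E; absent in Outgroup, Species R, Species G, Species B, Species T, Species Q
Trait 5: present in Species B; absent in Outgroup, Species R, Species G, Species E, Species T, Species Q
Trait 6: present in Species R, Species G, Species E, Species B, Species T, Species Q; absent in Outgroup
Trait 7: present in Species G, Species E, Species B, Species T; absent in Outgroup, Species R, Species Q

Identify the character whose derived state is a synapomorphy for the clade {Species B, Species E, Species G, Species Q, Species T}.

Trait 2

Character polarity is set by the outgroup: the derived state is whichever differs from the outgroup's state, so for Trait 1 the derived state is 'absent', and for the remaining characters it is 'present'.
Trait 1 (derived state 'absent') is shared by Species B and Species G — a synapomorphy uniting that clade.
Trait 2: derived state 'present' in Species B, Species E, Species G, Species Q, and Species T only — synapomorphy for {Species B, Species E, Species G, Species Q, Species T}.
Trait 3 (derived state 'present') is shared by Species B, Species E, and Species G — a synapomorphy uniting that clade.
Trait 4 (derived state 'present') is unique to Species E (autapomorphy; uninformative for grouping).
Trait 5: derived state 'present' in Species B only — an autapomorphy, so it tells us nothing about relationships among taxa.
All ingroup taxa share the derived state 'present' for Trait 6; it defines the ingroup but does not resolve relationships within it.
Only Species B, Species E, Species G, and Species T show the derived state 'present' for Trait 7, supporting them as a clade.
Most parsimonious ingroup topology: (Species R,((((Species G,Species B),Species E),Species T),Species Q)).
The clade {Species B, Species E, Species G, Species Q, Species T} is supported by Trait 2: its derived state 'present' occurs in exactly those taxa and in no other taxon (including the outgroup).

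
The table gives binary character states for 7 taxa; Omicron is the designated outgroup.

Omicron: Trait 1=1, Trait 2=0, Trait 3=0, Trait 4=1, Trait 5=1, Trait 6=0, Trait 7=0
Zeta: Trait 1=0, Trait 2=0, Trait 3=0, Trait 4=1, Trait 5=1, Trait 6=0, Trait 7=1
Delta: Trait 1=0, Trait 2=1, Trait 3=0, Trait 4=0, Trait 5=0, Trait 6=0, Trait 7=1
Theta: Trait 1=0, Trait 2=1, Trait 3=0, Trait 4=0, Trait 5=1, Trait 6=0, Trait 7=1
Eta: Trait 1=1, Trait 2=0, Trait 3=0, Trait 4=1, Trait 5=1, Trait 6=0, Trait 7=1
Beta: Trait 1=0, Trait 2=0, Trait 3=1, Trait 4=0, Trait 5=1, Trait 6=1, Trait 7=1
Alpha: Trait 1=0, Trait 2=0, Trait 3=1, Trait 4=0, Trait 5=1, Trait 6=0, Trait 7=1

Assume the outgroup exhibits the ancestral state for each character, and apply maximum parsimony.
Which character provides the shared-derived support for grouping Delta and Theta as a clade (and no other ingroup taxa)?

Trait 2

Character polarity is set by the outgroup: the derived state is whichever differs from the outgroup's state, so for Trait 1, Trait 4, Trait 5 the derived state is '0', and for the remaining characters it is '1'.
Trait 1: derived state '0' in Alpha, Beta, Delta, Theta, and Zeta only — synapomorphy for {Alpha, Beta, Delta, Theta, Zeta}.
Trait 2: derived state '1' in Delta and Theta only — synapomorphy for {Delta, Theta}.
Only Alpha and Beta show the derived state '1' for Trait 3, supporting them as a clade.
Trait 4 (derived state '0') is shared by Alpha, Beta, Delta, and Theta — a synapomorphy uniting that clade.
Trait 5: derived state '0' in Delta only — an autapomorphy, so it tells us nothing about relationships among taxa.
Trait 6 (derived state '1') is unique to Beta (autapomorphy; uninformative for grouping).
All ingroup taxa share the derived state '1' for Trait 7; it defines the ingroup but does not resolve relationships within it.
Most parsimonious ingroup topology: ((Zeta,((Delta,Theta),(Beta,Alpha))),Eta).
The clade {Delta, Theta} is supported by Trait 2: its derived state '1' occurs in exactly those taxa and in no other taxon (including the outgroup).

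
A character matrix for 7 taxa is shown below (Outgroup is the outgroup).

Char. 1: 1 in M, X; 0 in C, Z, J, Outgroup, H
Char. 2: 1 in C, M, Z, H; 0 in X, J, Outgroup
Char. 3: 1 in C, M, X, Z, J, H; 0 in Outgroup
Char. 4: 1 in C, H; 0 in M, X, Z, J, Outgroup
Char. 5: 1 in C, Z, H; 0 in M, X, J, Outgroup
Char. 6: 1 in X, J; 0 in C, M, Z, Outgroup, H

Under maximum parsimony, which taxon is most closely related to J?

X

The outgroup has state '0' for every character, so '1' is the derived state throughout.
Char. 1 (state '1') occurs in M and X but conflicts with the nesting implied by the other characters — most parsimoniously interpreted as homoplasy.
Char. 2: derived state '1' in C, H, M, and Z only — synapomorphy for {C, H, M, Z}.
All ingroup taxa share the derived state '1' for Char. 3; it defines the ingroup but does not resolve relationships within it.
Char. 4 (derived state '1') is shared by C and H — a synapomorphy uniting that clade.
Char. 5 (derived state '1') is shared by C, H, and Z — a synapomorphy uniting that clade.
Only J and X show the derived state '1' for Char. 6, supporting them as a clade.
Most parsimonious ingroup topology: ((((H,C),Z),M),(J,X)).
J and X form a cherry on this tree, so they are sister taxa.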